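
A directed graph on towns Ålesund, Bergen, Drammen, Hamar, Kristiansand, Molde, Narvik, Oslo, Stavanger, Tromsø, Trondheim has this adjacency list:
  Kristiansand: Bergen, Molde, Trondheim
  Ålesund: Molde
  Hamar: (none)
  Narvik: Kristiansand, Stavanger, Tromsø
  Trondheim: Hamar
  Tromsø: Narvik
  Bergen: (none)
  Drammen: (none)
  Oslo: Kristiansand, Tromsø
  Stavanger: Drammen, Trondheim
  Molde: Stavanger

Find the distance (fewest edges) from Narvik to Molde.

2

Distance 0: Narvik.
Distance 1: Kristiansand, Stavanger, Tromsø.
Distance 2: Bergen, Drammen, Molde, Trondheim — contains Molde.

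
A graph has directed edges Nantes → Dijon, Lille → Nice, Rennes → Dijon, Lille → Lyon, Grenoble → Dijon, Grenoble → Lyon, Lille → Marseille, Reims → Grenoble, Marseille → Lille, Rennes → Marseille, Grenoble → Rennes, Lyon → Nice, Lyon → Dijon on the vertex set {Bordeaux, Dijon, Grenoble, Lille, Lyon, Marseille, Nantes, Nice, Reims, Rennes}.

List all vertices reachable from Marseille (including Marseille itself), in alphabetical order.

Dijon, Lille, Lyon, Marseille, Nice

Start at Marseille.
Its neighbours: Lille.
Then their neighbours: Lyon, Nice.
Then next layer: Dijon.
Nothing further is reachable.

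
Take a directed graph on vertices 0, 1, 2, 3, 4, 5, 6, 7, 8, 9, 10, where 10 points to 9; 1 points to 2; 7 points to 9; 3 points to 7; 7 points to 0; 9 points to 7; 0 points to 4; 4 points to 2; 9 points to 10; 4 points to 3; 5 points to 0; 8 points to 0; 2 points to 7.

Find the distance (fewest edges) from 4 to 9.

Distance 0: 4.
Distance 1: 2, 3.
Distance 2: 7.
Distance 3: 0, 9 — contains 9.

3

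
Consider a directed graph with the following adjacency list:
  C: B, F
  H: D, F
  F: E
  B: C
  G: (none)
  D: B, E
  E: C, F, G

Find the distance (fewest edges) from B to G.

Distance 0: B.
Distance 1: C.
Distance 2: F.
Distance 3: E.
Distance 4: G — contains G.

4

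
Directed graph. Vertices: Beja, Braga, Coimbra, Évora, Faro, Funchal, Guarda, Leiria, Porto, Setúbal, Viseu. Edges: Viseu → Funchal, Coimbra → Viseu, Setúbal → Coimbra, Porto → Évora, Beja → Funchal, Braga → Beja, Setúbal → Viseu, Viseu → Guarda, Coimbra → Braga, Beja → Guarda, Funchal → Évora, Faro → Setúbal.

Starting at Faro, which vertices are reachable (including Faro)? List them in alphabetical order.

Start at Faro.
Its neighbours: Setúbal.
Then their neighbours: Coimbra, Viseu.
Then next layer: Braga, Funchal, Guarda.
Then next layer: Beja, Évora.
Nothing further is reachable.

Beja, Braga, Coimbra, Évora, Faro, Funchal, Guarda, Setúbal, Viseu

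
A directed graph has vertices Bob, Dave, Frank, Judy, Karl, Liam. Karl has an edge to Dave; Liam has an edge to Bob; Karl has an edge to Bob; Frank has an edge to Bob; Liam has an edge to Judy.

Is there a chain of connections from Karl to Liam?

No

Explore from Karl.
Distance 1: reach Bob, Dave.
The search from Karl is exhausted; no directed path reaches Liam.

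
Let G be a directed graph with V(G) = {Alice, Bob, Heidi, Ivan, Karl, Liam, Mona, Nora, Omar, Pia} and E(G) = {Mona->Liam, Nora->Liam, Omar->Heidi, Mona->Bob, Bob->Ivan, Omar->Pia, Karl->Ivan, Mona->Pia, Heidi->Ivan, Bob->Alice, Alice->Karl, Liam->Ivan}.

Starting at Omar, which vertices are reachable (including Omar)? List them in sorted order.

Heidi, Ivan, Omar, Pia

Start at Omar.
Its neighbours: Heidi, Pia.
Then their neighbours: Ivan.
Nothing further is reachable.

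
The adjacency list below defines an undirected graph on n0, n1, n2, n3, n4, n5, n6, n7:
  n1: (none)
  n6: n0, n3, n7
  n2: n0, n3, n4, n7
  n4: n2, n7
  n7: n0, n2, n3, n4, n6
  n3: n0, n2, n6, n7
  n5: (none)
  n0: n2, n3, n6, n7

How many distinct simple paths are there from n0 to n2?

n0–n2
n0–n3–n2
n0–n3–n6–n7–n2
n0–n3–n6–n7–n4–n2
n0–n3–n7–n2
n0–n3–n7–n4–n2
n0–n6–n3–n2
n0–n6–n3–n7–n2
... and 8 more.

16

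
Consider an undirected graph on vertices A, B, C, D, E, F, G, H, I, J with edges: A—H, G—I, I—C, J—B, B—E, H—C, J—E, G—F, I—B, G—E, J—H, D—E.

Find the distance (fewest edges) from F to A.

5

Distance 0: F.
Distance 1: G.
Distance 2: E, I.
Distance 3: B, C, D, J.
Distance 4: H.
Distance 5: A — contains A.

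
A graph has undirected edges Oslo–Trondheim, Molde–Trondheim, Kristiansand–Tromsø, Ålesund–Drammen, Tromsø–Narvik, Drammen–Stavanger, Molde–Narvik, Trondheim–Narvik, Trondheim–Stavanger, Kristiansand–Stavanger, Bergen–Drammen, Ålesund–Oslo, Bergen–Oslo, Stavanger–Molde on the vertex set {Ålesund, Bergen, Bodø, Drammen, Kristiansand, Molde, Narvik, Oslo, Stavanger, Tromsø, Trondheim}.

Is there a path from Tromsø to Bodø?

No

Explore from Tromsø.
Distance 1: reach Kristiansand, Narvik.
Distance 2: reach Molde, Stavanger, Trondheim.
Distance 3: reach Drammen, Oslo.
Distance 4: reach Ålesund, Bergen.
The search is exhausted without reaching Bodø; it lies in a different component.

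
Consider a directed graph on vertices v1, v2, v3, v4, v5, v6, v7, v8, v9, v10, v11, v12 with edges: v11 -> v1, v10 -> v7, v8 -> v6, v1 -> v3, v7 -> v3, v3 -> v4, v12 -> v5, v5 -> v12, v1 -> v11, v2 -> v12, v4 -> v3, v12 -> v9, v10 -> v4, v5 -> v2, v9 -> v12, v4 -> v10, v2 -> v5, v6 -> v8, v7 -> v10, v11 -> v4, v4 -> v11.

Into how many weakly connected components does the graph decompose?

3

From v1: component {v1, v3, v4, v7, v10, v11}.
From v2: component {v2, v5, v9, v12}.
From v6: component {v6, v8}.
That's 3 components.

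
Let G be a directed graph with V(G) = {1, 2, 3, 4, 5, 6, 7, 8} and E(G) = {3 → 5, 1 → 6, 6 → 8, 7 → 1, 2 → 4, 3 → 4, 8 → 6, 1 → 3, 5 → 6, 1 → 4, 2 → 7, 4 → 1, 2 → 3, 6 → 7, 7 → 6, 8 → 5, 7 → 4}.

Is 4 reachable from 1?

Explore from 1.
Distance 1: reach 3, 4, 6.
Found 4.

Yes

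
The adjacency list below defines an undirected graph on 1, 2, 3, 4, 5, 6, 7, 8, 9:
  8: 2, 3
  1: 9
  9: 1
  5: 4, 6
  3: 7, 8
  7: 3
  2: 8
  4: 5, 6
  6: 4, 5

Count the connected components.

From 1: component {1, 9}.
From 2: component {2, 3, 7, 8}.
From 4: component {4, 5, 6}.
That's 3 components.

3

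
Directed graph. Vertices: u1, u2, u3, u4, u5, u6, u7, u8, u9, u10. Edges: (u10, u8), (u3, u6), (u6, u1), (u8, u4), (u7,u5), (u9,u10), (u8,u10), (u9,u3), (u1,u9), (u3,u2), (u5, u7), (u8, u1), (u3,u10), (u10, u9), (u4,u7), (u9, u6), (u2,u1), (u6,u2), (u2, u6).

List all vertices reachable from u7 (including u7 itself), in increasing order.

u5, u7

Start at u7.
Its neighbours: u5.
Nothing further is reachable.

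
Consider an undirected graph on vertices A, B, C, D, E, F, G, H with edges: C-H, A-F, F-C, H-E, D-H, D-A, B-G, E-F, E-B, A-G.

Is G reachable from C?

Explore from C.
Distance 1: reach F, H.
Distance 2: reach A, D, E.
Distance 3: reach B, G.
Found G.

Yes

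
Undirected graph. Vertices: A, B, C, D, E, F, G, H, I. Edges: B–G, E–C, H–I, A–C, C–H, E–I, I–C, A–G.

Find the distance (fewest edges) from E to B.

4

Distance 0: E.
Distance 1: C, I.
Distance 2: A, H.
Distance 3: G.
Distance 4: B — contains B.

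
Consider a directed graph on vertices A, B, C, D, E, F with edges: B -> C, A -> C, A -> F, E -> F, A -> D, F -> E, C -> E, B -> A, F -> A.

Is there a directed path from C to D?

Explore from C.
Distance 1: reach E.
Distance 2: reach F.
Distance 3: reach A.
Distance 4: reach D.
Found D.

Yes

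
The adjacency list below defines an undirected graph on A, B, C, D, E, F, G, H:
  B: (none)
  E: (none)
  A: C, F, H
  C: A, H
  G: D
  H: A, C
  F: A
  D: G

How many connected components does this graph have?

4

From A: component {A, C, F, H}.
From B: component {B}.
From D: component {D, G}.
From E: component {E}.
That's 4 components.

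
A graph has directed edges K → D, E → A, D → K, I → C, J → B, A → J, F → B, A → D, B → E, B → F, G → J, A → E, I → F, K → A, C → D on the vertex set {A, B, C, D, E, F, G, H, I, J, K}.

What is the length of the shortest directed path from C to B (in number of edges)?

5

Distance 0: C.
Distance 1: D.
Distance 2: K.
Distance 3: A.
Distance 4: E, J.
Distance 5: B — contains B.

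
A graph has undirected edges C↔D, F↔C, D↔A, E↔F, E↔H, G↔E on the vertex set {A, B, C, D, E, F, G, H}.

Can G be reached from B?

No

B has no edges, so nothing is reachable from it.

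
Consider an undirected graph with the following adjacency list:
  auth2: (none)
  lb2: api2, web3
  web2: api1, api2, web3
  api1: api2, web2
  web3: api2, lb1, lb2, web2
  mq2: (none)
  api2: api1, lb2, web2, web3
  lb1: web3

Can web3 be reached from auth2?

No

auth2 has no edges, so nothing is reachable from it.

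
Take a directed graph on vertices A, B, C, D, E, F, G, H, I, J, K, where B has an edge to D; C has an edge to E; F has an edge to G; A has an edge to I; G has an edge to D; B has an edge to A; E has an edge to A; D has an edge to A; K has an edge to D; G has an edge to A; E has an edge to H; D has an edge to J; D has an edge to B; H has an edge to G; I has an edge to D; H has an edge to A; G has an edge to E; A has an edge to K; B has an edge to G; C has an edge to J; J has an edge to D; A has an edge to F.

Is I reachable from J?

Yes

Explore from J.
Distance 1: reach D.
Distance 2: reach A, B.
Distance 3: reach F, G, I, K.
Found I.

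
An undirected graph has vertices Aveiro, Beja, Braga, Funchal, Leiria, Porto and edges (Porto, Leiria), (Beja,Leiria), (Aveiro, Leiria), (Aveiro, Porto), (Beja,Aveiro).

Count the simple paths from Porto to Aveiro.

3

Porto–Aveiro
Porto–Leiria–Aveiro
Porto–Leiria–Beja–Aveiro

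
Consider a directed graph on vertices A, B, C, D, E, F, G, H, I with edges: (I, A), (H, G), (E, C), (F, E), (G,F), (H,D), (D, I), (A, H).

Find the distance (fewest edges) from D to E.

Distance 0: D.
Distance 1: I.
Distance 2: A.
Distance 3: H.
Distance 4: G.
Distance 5: F.
Distance 6: E — contains E.

6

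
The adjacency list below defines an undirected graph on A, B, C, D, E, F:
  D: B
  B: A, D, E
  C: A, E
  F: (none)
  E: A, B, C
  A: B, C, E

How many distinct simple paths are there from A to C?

A–B–E–C
A–C
A–E–C

3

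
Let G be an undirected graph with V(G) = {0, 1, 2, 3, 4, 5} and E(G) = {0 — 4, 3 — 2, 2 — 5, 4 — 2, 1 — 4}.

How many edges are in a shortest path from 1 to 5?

3

Distance 0: 1.
Distance 1: 4.
Distance 2: 0, 2.
Distance 3: 3, 5 — contains 5.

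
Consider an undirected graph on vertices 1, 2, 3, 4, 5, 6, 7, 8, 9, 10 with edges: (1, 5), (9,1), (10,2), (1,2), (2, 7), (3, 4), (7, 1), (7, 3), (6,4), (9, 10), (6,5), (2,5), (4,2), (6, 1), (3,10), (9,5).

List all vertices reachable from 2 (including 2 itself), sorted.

1, 2, 3, 4, 5, 6, 7, 9, 10

Start at 2.
Its neighbours: 1, 4, 5, 7, 10.
Then their neighbours: 3, 6, 9.
Nothing further is reachable.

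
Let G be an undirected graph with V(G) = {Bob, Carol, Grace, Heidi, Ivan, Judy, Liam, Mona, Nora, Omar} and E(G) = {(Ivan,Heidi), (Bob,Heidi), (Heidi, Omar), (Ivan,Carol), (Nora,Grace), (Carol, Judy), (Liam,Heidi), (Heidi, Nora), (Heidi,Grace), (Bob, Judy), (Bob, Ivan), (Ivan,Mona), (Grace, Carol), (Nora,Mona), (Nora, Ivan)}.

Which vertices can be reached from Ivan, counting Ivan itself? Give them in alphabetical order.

Start at Ivan.
Its neighbours: Bob, Carol, Heidi, Mona, Nora.
Then their neighbours: Grace, Judy, Liam, Omar.
Every vertex is now reached.

Bob, Carol, Grace, Heidi, Ivan, Judy, Liam, Mona, Nora, Omar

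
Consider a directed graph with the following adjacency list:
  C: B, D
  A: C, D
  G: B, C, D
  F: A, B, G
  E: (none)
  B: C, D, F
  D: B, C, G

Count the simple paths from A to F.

7

A→C→B→F
A→C→D→B→F
A→C→D→G→B→F
A→D→B→F
A→D→C→B→F
A→D→G→B→F
A→D→G→C→B→F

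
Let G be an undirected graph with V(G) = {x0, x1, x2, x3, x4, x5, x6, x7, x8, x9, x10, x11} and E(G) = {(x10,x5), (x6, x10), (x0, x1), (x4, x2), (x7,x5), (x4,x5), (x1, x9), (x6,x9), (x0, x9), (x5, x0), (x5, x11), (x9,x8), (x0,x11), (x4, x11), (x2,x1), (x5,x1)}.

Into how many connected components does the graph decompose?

From x0: component {x0, x1, x2, x4, x5, x6, x7, x8, x9, x10, x11}.
From x3: component {x3}.
That's 2 components.

2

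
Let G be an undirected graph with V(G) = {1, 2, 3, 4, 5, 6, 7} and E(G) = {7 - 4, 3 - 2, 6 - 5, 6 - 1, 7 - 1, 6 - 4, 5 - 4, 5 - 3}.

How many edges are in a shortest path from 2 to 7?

Distance 0: 2.
Distance 1: 3.
Distance 2: 5.
Distance 3: 4, 6.
Distance 4: 1, 7 — contains 7.

4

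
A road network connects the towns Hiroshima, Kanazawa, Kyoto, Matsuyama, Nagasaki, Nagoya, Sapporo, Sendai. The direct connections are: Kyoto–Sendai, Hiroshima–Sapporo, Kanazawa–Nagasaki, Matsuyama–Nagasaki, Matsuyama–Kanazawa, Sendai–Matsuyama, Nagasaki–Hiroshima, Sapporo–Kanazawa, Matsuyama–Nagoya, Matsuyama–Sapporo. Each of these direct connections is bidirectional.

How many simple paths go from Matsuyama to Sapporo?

5

Matsuyama–Kanazawa–Nagasaki–Hiroshima–Sapporo
Matsuyama–Kanazawa–Sapporo
Matsuyama–Nagasaki–Hiroshima–Sapporo
Matsuyama–Nagasaki–Kanazawa–Sapporo
Matsuyama–Sapporo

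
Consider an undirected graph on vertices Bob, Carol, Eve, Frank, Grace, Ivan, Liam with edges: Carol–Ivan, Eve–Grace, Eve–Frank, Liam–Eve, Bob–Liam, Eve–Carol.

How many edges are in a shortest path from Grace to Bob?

Distance 0: Grace.
Distance 1: Eve.
Distance 2: Carol, Frank, Liam.
Distance 3: Bob, Ivan — contains Bob.

3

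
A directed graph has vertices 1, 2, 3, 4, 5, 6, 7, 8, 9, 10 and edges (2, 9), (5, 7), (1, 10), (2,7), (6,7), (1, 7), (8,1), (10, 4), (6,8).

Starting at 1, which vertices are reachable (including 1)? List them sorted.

Start at 1.
Its neighbours: 7, 10.
Then their neighbours: 4.
Nothing further is reachable.

1, 4, 7, 10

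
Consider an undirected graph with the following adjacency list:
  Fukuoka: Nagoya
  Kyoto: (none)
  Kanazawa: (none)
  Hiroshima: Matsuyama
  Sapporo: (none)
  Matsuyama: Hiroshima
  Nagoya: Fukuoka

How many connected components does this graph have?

From Fukuoka: component {Fukuoka, Nagoya}.
From Hiroshima: component {Hiroshima, Matsuyama}.
From Kanazawa: component {Kanazawa}.
From Kyoto: component {Kyoto}.
From Sapporo: component {Sapporo}.
That's 5 components.

5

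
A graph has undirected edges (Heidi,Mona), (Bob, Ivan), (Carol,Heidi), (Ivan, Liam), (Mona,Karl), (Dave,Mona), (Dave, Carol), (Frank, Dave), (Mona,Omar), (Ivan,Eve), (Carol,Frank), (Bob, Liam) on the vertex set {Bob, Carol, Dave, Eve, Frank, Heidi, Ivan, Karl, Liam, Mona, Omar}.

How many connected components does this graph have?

From Bob: component {Bob, Eve, Ivan, Liam}.
From Carol: component {Carol, Dave, Frank, Heidi, Karl, Mona, Omar}.
That's 2 components.

2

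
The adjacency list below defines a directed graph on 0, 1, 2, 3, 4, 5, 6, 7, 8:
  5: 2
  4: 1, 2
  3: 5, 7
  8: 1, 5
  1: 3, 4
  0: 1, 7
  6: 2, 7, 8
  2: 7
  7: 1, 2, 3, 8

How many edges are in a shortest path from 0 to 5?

3

Distance 0: 0.
Distance 1: 1, 7.
Distance 2: 2, 3, 4, 8.
Distance 3: 5 — contains 5.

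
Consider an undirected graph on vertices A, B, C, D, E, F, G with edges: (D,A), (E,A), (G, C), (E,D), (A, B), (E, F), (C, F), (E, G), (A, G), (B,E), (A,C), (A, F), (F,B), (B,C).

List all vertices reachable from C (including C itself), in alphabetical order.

A, B, C, D, E, F, G

Start at C.
Its neighbours: A, B, F, G.
Then their neighbours: D, E.
Every vertex is now reached.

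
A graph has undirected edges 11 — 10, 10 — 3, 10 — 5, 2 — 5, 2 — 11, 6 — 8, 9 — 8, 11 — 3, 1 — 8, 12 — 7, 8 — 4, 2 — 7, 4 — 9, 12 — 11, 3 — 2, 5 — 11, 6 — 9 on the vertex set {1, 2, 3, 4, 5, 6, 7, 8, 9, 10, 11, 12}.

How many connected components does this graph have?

2

From 1: component {1, 4, 6, 8, 9}.
From 2: component {2, 3, 5, 7, 10, 11, 12}.
That's 2 components.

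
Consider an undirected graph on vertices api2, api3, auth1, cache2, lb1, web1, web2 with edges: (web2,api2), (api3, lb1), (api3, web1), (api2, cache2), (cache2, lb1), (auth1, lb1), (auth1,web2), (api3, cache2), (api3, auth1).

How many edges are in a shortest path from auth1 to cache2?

2

Distance 0: auth1.
Distance 1: api3, lb1, web2.
Distance 2: api2, cache2, web1 — contains cache2.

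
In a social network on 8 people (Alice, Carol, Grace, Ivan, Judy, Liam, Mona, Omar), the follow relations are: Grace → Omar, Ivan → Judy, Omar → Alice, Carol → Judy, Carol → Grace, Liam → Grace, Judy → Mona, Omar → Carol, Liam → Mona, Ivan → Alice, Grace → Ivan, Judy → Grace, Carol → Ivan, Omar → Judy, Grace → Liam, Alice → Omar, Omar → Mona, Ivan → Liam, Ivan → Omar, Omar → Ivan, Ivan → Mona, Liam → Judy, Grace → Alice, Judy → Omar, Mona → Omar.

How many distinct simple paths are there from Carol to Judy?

24

Carol→Grace→Alice→Omar→Ivan→Judy
Carol→Grace→Alice→Omar→Ivan→Liam→Judy
Carol→Grace→Alice→Omar→Judy
Carol→Grace→Ivan→Alice→Omar→Judy
Carol→Grace→Ivan→Judy
Carol→Grace→Ivan→Liam→Judy
Carol→Grace→Ivan→Liam→Mona→Omar→Judy
Carol→Grace→Ivan→Mona→Omar→Judy
... and 16 more.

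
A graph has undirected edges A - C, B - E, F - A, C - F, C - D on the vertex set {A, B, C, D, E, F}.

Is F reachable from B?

Explore from B.
Distance 1: reach E.
The search is exhausted without reaching F; it lies in a different component.

No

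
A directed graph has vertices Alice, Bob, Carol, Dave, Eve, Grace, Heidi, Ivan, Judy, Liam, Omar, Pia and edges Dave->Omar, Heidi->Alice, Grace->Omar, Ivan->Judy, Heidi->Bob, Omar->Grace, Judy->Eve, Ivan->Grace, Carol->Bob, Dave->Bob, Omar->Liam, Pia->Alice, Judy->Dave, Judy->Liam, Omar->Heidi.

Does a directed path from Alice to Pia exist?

Alice has no outgoing edges, so nothing is reachable from it.

No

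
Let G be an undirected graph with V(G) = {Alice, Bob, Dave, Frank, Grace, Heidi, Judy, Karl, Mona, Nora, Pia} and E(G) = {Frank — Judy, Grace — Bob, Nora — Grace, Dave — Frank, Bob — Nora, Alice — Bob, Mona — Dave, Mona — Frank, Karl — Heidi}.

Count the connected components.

4

From Alice: component {Alice, Bob, Grace, Nora}.
From Dave: component {Dave, Frank, Judy, Mona}.
From Heidi: component {Heidi, Karl}.
From Pia: component {Pia}.
That's 4 components.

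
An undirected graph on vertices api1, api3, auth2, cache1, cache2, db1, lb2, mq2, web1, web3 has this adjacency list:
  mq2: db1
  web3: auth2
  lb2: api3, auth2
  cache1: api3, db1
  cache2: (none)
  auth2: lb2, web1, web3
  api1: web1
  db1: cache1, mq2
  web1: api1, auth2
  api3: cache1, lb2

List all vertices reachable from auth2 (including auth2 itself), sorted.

api1, api3, auth2, cache1, db1, lb2, mq2, web1, web3

Start at auth2.
Its neighbours: lb2, web1, web3.
Then their neighbours: api1, api3.
Then next layer: cache1.
Then next layer: db1.
Then next layer: mq2.
Nothing further is reachable.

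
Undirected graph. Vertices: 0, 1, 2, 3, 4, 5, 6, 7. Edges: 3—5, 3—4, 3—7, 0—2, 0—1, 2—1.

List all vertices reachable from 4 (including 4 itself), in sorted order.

Start at 4.
Its neighbours: 3.
Then their neighbours: 5, 7.
Nothing further is reachable.

3, 4, 5, 7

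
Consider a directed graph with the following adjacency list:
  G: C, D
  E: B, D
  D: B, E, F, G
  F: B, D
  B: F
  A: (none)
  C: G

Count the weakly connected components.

2

From A: component {A}.
From B: component {B, C, D, E, F, G}.
That's 2 components.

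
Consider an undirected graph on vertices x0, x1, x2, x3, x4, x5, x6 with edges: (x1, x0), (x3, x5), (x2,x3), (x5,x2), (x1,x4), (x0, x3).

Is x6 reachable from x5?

No

Explore from x5.
Distance 1: reach x2, x3.
Distance 2: reach x0.
Distance 3: reach x1.
Distance 4: reach x4.
The search is exhausted without reaching x6; it lies in a different component.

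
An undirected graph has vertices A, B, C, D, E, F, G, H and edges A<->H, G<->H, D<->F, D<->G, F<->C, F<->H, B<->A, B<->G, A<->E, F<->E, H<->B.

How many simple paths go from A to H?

A–B–G–D–F–H
A–B–G–H
A–B–H
A–E–F–D–G–B–H
A–E–F–D–G–H
A–E–F–H
A–H

7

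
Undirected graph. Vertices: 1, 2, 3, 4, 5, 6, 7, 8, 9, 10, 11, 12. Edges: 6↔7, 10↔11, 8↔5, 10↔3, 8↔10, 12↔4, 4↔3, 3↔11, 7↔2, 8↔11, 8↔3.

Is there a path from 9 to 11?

No

9 has no edges, so nothing is reachable from it.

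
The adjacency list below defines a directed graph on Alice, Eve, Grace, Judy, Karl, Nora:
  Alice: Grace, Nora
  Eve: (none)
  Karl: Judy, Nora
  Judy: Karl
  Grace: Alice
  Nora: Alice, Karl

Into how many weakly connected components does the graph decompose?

2

From Alice: component {Alice, Grace, Judy, Karl, Nora}.
From Eve: component {Eve}.
That's 2 components.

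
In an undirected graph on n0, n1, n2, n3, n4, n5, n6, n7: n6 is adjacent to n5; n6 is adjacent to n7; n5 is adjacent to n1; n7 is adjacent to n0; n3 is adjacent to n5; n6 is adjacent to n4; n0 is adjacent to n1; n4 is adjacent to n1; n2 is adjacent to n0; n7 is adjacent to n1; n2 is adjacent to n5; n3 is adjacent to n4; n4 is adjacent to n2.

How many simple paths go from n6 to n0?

24

n6–n4–n1–n0
n6–n4–n1–n5–n2–n0
n6–n4–n1–n7–n0
n6–n4–n2–n0
n6–n4–n2–n5–n1–n0
n6–n4–n2–n5–n1–n7–n0
n6–n4–n3–n5–n1–n0
n6–n4–n3–n5–n1–n7–n0
... and 16 more.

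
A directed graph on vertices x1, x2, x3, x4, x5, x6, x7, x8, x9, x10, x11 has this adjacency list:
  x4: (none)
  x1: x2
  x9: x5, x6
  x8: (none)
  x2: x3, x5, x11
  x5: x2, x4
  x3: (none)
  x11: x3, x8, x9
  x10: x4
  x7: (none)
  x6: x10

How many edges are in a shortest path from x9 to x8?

4

Distance 0: x9.
Distance 1: x5, x6.
Distance 2: x2, x4, x10.
Distance 3: x3, x11.
Distance 4: x8 — contains x8.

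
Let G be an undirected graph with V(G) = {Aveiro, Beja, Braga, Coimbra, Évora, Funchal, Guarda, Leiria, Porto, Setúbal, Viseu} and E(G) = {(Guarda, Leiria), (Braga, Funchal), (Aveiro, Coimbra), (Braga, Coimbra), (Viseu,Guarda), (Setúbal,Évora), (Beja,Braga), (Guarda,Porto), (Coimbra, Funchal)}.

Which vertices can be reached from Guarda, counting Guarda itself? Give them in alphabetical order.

Start at Guarda.
Its neighbours: Leiria, Porto, Viseu.
Nothing further is reachable.

Guarda, Leiria, Porto, Viseu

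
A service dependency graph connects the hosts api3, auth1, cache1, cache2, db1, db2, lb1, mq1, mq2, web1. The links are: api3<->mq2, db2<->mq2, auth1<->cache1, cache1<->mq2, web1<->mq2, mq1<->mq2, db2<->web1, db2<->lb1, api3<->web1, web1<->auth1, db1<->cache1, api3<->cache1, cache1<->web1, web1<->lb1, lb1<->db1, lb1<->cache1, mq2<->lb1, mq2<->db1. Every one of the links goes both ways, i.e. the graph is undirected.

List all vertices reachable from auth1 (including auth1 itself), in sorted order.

Start at auth1.
Its neighbours: cache1, web1.
Then their neighbours: api3, db1, db2, lb1, mq2.
Then next layer: mq1.
Nothing further is reachable.

api3, auth1, cache1, db1, db2, lb1, mq1, mq2, web1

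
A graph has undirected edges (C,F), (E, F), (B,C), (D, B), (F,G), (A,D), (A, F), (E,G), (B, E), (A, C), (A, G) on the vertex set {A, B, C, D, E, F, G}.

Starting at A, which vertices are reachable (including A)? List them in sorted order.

Start at A.
Its neighbours: C, D, F, G.
Then their neighbours: B, E.
Every vertex is now reached.

A, B, C, D, E, F, G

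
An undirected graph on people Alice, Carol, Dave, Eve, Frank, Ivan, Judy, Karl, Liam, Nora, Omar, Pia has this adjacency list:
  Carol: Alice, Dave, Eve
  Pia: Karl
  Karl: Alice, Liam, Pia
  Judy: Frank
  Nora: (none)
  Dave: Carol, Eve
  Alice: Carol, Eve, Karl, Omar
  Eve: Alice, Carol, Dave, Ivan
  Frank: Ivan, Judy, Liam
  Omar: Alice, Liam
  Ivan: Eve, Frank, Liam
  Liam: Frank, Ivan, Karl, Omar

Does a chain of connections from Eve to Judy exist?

Explore from Eve.
Distance 1: reach Alice, Carol, Dave, Ivan.
Distance 2: reach Frank, Karl, Liam, Omar.
Distance 3: reach Judy, Pia.
Found Judy.

Yes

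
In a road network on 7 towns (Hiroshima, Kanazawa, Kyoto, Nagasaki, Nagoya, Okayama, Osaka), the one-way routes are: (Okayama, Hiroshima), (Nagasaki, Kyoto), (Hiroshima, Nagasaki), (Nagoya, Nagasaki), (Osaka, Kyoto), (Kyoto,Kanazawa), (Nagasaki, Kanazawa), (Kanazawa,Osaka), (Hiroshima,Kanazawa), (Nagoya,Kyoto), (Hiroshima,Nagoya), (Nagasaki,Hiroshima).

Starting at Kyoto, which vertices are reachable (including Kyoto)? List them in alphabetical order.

Start at Kyoto.
Its neighbours: Kanazawa.
Then their neighbours: Osaka.
Nothing further is reachable.

Kanazawa, Kyoto, Osaka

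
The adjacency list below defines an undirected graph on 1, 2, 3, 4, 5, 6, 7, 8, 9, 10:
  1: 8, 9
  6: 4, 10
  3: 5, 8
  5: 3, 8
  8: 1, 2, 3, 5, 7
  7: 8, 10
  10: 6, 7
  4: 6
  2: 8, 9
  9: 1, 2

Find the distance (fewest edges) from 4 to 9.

Distance 0: 4.
Distance 1: 6.
Distance 2: 10.
Distance 3: 7.
Distance 4: 8.
Distance 5: 1, 2, 3, 5.
Distance 6: 9 — contains 9.

6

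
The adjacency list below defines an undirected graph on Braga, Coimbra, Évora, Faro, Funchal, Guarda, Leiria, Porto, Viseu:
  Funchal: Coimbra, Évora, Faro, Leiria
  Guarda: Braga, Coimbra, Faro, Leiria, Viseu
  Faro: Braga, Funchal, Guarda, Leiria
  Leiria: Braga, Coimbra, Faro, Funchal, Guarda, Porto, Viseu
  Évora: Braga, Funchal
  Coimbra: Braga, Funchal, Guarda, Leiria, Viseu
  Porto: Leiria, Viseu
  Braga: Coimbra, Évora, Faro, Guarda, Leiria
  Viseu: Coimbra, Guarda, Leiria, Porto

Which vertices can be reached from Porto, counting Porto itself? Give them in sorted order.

Braga, Coimbra, Évora, Faro, Funchal, Guarda, Leiria, Porto, Viseu

Start at Porto.
Its neighbours: Leiria, Viseu.
Then their neighbours: Braga, Coimbra, Faro, Funchal, Guarda.
Then next layer: Évora.
Every vertex is now reached.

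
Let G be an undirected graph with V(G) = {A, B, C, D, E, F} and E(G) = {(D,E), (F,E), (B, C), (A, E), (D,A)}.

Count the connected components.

From A: component {A, D, E, F}.
From B: component {B, C}.
That's 2 components.

2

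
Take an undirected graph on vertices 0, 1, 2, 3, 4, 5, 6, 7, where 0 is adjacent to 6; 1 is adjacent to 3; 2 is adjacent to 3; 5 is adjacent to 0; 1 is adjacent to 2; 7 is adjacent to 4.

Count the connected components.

3

From 0: component {0, 5, 6}.
From 1: component {1, 2, 3}.
From 4: component {4, 7}.
That's 3 components.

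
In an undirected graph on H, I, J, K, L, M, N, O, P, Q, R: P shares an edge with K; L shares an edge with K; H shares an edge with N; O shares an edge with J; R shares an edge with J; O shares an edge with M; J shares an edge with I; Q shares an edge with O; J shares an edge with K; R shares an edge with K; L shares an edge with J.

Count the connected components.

2

From H: component {H, N}.
From I: component {I, J, K, L, M, O, P, Q, R}.
That's 2 components.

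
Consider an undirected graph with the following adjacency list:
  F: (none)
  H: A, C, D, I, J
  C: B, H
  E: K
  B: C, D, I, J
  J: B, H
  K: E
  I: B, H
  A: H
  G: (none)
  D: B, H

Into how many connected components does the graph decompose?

From A: component {A, B, C, D, H, I, J}.
From E: component {E, K}.
From F: component {F}.
From G: component {G}.
That's 4 components.

4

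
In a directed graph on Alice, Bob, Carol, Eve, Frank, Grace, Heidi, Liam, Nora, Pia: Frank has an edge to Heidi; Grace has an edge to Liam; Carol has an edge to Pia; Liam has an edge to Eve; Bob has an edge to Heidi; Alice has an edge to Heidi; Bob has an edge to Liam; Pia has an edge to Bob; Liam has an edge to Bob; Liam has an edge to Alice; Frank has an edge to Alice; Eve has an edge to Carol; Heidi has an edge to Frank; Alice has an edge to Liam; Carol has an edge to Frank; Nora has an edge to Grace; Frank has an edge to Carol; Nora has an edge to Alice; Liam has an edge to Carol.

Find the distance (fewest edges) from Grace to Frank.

Distance 0: Grace.
Distance 1: Liam.
Distance 2: Alice, Bob, Carol, Eve.
Distance 3: Frank, Heidi, Pia — contains Frank.

3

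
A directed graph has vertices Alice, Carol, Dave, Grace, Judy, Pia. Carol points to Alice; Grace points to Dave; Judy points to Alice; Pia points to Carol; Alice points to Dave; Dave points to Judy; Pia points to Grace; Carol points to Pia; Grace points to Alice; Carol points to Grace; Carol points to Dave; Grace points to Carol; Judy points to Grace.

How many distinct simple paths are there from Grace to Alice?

4

Grace→Alice
Grace→Carol→Alice
Grace→Carol→Dave→Judy→Alice
Grace→Dave→Judy→Alice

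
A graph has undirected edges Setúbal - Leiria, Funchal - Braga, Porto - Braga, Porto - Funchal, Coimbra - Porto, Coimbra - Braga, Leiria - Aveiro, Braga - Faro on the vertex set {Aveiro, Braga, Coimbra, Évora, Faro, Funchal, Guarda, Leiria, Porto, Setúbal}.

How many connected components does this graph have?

From Aveiro: component {Aveiro, Leiria, Setúbal}.
From Braga: component {Braga, Coimbra, Faro, Funchal, Porto}.
From Évora: component {Évora}.
From Guarda: component {Guarda}.
That's 4 components.

4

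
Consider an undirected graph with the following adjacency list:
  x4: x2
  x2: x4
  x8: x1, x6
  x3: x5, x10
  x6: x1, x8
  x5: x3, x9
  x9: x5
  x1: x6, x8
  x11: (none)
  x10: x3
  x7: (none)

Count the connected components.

5

From x1: component {x1, x6, x8}.
From x2: component {x2, x4}.
From x3: component {x3, x5, x9, x10}.
From x7: component {x7}.
From x11: component {x11}.
That's 5 components.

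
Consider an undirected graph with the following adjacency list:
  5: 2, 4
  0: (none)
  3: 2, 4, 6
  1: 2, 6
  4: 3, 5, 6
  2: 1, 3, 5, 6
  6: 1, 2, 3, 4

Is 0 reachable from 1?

Explore from 1.
Distance 1: reach 2, 6.
Distance 2: reach 3, 4, 5.
The search is exhausted without reaching 0; it lies in a different component.

No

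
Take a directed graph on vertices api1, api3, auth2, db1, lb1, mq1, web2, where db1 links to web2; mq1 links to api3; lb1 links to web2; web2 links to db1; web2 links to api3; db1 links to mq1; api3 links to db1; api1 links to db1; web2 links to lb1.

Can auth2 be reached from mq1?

No

Explore from mq1.
Distance 1: reach api3.
Distance 2: reach db1.
Distance 3: reach web2.
Distance 4: reach lb1.
The search from mq1 is exhausted; no directed path reaches auth2.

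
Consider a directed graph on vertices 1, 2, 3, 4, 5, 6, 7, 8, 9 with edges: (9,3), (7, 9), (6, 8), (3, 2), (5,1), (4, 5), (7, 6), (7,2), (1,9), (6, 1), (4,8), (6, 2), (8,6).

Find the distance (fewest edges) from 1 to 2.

3

Distance 0: 1.
Distance 1: 9.
Distance 2: 3.
Distance 3: 2 — contains 2.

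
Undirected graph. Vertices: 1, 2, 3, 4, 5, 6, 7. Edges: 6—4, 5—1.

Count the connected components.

5

From 1: component {1, 5}.
From 2: component {2}.
From 3: component {3}.
From 4: component {4, 6}.
From 7: component {7}.
That's 5 components.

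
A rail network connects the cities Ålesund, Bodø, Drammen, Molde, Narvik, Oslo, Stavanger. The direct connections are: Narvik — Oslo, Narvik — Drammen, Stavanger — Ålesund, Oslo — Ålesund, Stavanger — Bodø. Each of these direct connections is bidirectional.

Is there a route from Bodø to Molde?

No

Explore from Bodø.
Distance 1: reach Stavanger.
Distance 2: reach Ålesund.
Distance 3: reach Oslo.
Distance 4: reach Narvik.
Distance 5: reach Drammen.
The search is exhausted without reaching Molde; it lies in a different component.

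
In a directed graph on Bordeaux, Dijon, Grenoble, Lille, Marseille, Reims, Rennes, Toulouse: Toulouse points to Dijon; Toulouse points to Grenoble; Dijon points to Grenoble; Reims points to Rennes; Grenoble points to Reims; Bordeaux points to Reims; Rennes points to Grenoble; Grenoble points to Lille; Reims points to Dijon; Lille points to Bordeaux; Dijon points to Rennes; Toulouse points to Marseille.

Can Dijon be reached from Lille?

Yes

Explore from Lille.
Distance 1: reach Bordeaux.
Distance 2: reach Reims.
Distance 3: reach Dijon, Rennes.
Found Dijon.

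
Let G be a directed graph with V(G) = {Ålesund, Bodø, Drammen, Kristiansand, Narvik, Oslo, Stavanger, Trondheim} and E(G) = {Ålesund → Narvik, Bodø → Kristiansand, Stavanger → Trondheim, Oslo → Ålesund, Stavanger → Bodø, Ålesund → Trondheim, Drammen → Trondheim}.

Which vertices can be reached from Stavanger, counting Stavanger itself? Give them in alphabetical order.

Start at Stavanger.
Its neighbours: Bodø, Trondheim.
Then their neighbours: Kristiansand.
Nothing further is reachable.

Bodø, Kristiansand, Stavanger, Trondheim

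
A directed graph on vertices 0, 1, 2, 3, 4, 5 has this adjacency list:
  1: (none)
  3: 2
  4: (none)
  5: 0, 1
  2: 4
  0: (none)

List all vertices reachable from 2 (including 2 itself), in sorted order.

Start at 2.
Its neighbours: 4.
Nothing further is reachable.

2, 4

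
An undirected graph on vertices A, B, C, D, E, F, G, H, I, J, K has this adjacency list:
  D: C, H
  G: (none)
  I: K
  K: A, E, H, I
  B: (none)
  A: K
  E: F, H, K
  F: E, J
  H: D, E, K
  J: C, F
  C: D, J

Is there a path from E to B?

No

Explore from E.
Distance 1: reach F, H, K.
Distance 2: reach A, D, I, J.
Distance 3: reach C.
The search is exhausted without reaching B; it lies in a different component.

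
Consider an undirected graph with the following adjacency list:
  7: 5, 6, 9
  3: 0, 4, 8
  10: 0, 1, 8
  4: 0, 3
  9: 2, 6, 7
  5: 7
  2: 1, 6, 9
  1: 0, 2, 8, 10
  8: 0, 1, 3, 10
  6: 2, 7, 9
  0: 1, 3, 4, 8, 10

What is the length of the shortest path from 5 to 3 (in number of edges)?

Distance 0: 5.
Distance 1: 7.
Distance 2: 6, 9.
Distance 3: 2.
Distance 4: 1.
Distance 5: 0, 8, 10.
Distance 6: 3, 4 — contains 3.

6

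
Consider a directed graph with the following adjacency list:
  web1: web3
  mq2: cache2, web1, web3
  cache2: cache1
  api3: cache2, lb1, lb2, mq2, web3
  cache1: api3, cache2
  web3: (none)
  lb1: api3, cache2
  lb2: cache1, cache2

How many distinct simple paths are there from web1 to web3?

web1→web3

1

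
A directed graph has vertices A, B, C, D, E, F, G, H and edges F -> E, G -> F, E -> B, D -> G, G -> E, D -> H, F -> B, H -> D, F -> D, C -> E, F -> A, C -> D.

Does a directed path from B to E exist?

B has no outgoing edges, so nothing is reachable from it.

No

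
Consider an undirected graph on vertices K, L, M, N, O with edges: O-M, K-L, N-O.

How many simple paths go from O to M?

1

O–M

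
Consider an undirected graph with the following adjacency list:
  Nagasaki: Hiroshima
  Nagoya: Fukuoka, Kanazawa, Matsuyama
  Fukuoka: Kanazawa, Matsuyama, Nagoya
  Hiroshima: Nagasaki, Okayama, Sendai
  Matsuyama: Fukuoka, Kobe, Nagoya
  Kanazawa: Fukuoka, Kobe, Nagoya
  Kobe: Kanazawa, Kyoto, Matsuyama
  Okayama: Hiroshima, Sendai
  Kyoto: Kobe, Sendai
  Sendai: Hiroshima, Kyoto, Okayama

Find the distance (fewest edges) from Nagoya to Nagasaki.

6

Distance 0: Nagoya.
Distance 1: Fukuoka, Kanazawa, Matsuyama.
Distance 2: Kobe.
Distance 3: Kyoto.
Distance 4: Sendai.
Distance 5: Hiroshima, Okayama.
Distance 6: Nagasaki — contains Nagasaki.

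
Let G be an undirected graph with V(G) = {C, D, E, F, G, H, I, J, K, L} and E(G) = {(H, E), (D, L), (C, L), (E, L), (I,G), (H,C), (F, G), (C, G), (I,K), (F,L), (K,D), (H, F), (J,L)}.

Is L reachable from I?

Yes

Explore from I.
Distance 1: reach G, K.
Distance 2: reach C, D, F.
Distance 3: reach H, L.
Found L.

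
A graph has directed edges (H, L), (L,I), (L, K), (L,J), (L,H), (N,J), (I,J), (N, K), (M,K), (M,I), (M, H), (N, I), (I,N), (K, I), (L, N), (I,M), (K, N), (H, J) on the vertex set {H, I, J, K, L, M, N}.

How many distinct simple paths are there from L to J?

L→H→J
L→I→J
L→I→M→H→J
L→I→M→K→N→J
L→I→N→J
L→J
L→K→I→J
L→K→I→M→H→J
... and 9 more.

17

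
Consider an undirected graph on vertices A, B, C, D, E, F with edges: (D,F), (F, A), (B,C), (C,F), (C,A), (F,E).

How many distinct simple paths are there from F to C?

F–A–C
F–C

2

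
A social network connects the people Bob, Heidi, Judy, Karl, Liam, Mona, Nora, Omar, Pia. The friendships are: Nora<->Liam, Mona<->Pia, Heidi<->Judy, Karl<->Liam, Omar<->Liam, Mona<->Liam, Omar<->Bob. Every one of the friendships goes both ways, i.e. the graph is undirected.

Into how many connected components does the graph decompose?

From Bob: component {Bob, Karl, Liam, Mona, Nora, Omar, Pia}.
From Heidi: component {Heidi, Judy}.
That's 2 components.

2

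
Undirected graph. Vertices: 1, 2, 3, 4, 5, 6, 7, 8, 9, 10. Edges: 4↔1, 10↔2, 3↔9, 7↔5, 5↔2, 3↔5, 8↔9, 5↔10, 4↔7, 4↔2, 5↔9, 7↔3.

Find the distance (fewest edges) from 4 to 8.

4

Distance 0: 4.
Distance 1: 1, 2, 7.
Distance 2: 3, 5, 10.
Distance 3: 9.
Distance 4: 8 — contains 8.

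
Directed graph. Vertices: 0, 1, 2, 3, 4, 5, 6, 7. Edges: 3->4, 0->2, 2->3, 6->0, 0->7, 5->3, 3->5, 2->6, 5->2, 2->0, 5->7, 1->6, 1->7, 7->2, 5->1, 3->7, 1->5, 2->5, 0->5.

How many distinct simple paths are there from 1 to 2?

1→5→2
1→5→3→7→2
1→5→7→2
1→6→0→2
1→6→0→5→2
1→6→0→5→3→7→2
1→6→0→5→7→2
1→6→0→7→2
1→7→2

9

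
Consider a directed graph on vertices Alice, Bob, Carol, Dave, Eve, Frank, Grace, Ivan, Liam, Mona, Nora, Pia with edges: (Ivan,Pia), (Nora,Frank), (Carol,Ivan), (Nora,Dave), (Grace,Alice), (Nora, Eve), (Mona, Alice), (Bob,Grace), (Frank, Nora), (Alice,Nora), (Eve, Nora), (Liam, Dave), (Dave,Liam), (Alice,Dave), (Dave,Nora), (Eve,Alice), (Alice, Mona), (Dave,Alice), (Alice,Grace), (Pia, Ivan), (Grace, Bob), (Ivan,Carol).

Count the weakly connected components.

2

From Alice: component {Alice, Bob, Dave, Eve, Frank, Grace, Liam, Mona, Nora}.
From Carol: component {Carol, Ivan, Pia}.
That's 2 components.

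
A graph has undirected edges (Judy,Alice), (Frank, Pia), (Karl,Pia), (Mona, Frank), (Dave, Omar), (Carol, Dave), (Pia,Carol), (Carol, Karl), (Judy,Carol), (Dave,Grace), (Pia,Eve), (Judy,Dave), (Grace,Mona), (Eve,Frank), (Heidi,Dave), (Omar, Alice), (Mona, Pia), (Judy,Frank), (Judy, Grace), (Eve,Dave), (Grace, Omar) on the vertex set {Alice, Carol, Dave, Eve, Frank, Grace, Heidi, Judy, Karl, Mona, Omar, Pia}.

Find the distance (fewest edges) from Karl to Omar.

Distance 0: Karl.
Distance 1: Carol, Pia.
Distance 2: Dave, Eve, Frank, Judy, Mona.
Distance 3: Alice, Grace, Heidi, Omar — contains Omar.

3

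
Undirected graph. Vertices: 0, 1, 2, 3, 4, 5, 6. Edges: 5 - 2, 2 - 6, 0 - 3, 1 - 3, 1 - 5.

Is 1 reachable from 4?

4 has no edges, so nothing is reachable from it.

No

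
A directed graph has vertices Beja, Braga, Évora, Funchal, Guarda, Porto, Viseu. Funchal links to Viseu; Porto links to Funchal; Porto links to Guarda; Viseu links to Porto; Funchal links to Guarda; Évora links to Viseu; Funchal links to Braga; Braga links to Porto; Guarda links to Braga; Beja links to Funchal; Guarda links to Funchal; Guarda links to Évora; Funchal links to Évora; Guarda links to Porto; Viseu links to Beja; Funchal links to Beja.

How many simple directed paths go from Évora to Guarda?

Évora→Viseu→Beja→Funchal→Braga→Porto→Guarda
Évora→Viseu→Beja→Funchal→Guarda
Évora→Viseu→Porto→Funchal→Guarda
Évora→Viseu→Porto→Guarda

4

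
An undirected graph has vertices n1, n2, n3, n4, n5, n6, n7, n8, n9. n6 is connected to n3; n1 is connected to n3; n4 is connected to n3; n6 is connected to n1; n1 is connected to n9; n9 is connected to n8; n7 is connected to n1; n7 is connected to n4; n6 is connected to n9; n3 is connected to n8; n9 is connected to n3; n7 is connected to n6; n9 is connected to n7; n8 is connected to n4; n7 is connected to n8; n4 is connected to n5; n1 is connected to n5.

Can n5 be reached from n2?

No

n2 has no edges, so nothing is reachable from it.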